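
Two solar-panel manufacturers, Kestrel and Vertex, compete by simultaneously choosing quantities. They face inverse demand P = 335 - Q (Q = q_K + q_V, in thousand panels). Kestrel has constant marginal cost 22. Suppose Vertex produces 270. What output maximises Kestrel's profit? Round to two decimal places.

With the rival's output fixed at 270, Kestrel's profit is π_K = (335 - 270 - q_K)q_K - (22q_K) = (65 - q_K)q_K - (22q_K).
∂π_K/∂q_K = 43 - 2q_K = 0, so q_K = 43/2.

21.50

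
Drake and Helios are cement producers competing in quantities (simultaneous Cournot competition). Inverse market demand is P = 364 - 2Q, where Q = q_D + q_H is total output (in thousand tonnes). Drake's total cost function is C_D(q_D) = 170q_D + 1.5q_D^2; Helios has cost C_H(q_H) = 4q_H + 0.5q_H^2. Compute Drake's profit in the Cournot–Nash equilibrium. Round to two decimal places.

Drake's profit: π_D = (364 - 2Q)q_D - (170q_D + (3/2)q_D²). Setting ∂π_D/∂q_D = 0: 194 - 7q_D - 2(q_H) = 0.
Helios's profit: π_H = (364 - 2Q)q_H - (4q_H + (1/2)q_H²). Setting ∂π_H/∂q_H = 0: 360 - 5q_H - 2(q_D) = 0.
Best responses: q_D = (194 - 2q_H)/7, q_H = (360 - 2q_D)/5.
Solving the pair: q_D = 250/31, q_H = 68.7742.
Price P = 364 - 2·76.8387 = 210.3226.
Drake's profit: 210.3226·(250/31) - 170·(250/31) - (3/2)(250/31)² = 227.6275.

227.63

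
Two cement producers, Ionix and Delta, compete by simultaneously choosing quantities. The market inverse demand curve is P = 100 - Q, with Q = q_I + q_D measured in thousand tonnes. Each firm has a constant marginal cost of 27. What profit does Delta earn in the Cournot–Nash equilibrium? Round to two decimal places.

A representative firm's profit is π_i = q_i(100 - Q) - 27q_i.
Setting ∂π_i/∂q_i = 0 with rivals' quantities fixed: 73 - 2q_i - q_j = 0.
By symmetry each firm produces the same amount; substituting q_j = q_i yields q_i = 73/3.
Price P = 100 - 146/3 = 154/3.
Delta's profit: (154/3 - 27)·(73/3) = 592.1111.

592.11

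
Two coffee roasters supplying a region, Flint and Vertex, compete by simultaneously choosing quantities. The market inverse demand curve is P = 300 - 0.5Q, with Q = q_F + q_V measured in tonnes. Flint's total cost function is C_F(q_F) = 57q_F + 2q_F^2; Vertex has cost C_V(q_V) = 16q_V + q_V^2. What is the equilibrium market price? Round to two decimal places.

236.08

Flint's profit: π_F = (300 - 0.5Q)q_F - (57q_F + 2q_F²). Setting ∂π_F/∂q_F = 0: 243 - 5q_F - (1/2)(q_V) = 0.
Vertex's profit: π_V = (300 - 0.5Q)q_V - (16q_V + q_V²). Setting ∂π_V/∂q_V = 0: 284 - 3q_V - (1/2)(q_F) = 0.
Best responses: q_F = (243 - (1/2)q_V)/5, q_V = (284 - (1/2)q_F)/3.
Substituting one into the other gives q_F = 39.7966 and q_V = 88.0339.
Total output Q = 127.8305, so price P = 300 - (1/2)·127.8305 = 236.0847.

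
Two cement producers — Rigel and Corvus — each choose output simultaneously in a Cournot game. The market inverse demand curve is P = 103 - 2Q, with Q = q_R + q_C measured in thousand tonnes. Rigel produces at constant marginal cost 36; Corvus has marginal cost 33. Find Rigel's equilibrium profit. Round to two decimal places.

Rigel's profit: π_R = (103 - 2Q)q_R - (36q_R). Setting ∂π_R/∂q_R = 0: 67 - 4q_R - 2(q_C) = 0.
Corvus's profit: π_C = (103 - 2Q)q_C - (33q_C). Setting ∂π_C/∂q_C = 0: 70 - 4q_C - 2(q_R) = 0.
Rearranging gives the reaction functions q_R = (67 - 2q_C)/4 and q_C = (70 - 2q_R)/4.
Substituting one into the other gives q_R = 32/3 and q_C = 73/6.
Price P = 103 - 2·(137/6) = 172/3.
Rigel's profit: (172/3 - 36)·(32/3) = 227.5556.

227.56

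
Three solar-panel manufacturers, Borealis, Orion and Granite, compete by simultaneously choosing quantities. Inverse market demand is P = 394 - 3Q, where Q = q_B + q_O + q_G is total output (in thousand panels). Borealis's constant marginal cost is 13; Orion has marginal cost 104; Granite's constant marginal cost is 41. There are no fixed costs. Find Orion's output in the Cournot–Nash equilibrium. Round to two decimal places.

11.33

Borealis's profit: π_B = (394 - 3Q)q_B - (13q_B). Setting ∂π_B/∂q_B = 0: 381 - 6q_B - 3(q_O + q_G) = 0.
Orion's first-order condition: 290 - 6q_O - 3(q_B + q_G) = 0.
Granite's first-order condition: 353 - 6q_G - 3(q_B + q_O) = 0.
Summing all 3 equations gives 1024 − 12Q = 0, hence Q = 256/3.
Back-substituting: q_B = (381 − 256)/3 = 125/3, q_O = (290 − 256)/3 = 34/3, q_G = (353 − 256)/3 = 97/3.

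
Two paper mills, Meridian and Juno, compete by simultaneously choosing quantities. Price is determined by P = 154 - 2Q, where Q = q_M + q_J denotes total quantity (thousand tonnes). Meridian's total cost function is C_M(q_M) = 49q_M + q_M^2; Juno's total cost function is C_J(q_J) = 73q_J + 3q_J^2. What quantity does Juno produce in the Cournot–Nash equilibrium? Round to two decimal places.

4.93

Meridian's profit: π_M = (154 - 2Q)q_M - (49q_M + q_M²). Setting ∂π_M/∂q_M = 0: 105 - 6q_M - 2(q_J) = 0.
Juno's first-order condition: 81 - 10q_J - 2(q_M) = 0.
So q_M = (105 - 2q_J)/6 and q_J = (81 - 2q_M)/10.
Substituting one into the other gives q_M = 111/7 and q_J = 69/14.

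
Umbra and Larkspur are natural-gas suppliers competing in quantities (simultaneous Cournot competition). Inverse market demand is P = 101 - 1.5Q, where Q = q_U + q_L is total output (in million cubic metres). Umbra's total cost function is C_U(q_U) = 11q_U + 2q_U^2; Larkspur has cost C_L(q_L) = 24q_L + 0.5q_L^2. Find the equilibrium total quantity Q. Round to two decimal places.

25.18

Umbra's profit: π_U = (101 - 1.5Q)q_U - (11q_U + 2q_U²). Setting ∂π_U/∂q_U = 0: 90 - 7q_U - (3/2)(q_L) = 0.
Larkspur's first-order condition: 77 - 4q_L - (3/2)(q_U) = 0.
Rearranging gives the reaction functions q_U = (90 - (3/2)q_L)/7 and q_L = (77 - (3/2)q_U)/4.
Solving the pair: q_U = 978/103, q_L = 1616/103.
Total output Q = 978/103 + 1616/103 = 25.1845.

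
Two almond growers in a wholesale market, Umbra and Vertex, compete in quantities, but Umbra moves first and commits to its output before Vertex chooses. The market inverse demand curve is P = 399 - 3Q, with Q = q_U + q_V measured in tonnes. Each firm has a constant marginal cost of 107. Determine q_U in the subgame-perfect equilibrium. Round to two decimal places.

The follower Vertex best-responds to any q_U: π_V = (399 - 3Q)q_V - 107q_V.
∂π_V/∂q_V = 292 - 3q_U - 6q_V = 0 gives the reaction function q_V = (292 - 3q_U)/6.
Umbra substitutes q_V(q_U) into its own profit: π_U = q_U(399 - 3q_U - (292 - 3q_U)/2) - 107q_U = (253 - (3/2)q_U)q_U - 107q_U.
Maximising: ∂π_U/∂q_U = 146 - 3q_U = 0, giving q_U = 146/3.
Then q_V = (292 - 3·(146/3))/6 = 73/3.

48.67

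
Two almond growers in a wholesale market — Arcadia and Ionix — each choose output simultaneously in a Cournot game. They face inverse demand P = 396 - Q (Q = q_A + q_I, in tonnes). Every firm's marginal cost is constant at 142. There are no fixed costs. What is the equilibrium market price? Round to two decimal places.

Each firm earns π_i = (396 - Q)q_i - 142q_i.
Setting ∂π_i/∂q_i = 0 with rivals' quantities fixed: 254 - 2q_i - q_j = 0.
By symmetry each firm produces the same amount; substituting q_j = q_i yields q_i = 254/3.
Total output Q = 508/3, so price P = 396 - 508/3 = 680/3.

226.67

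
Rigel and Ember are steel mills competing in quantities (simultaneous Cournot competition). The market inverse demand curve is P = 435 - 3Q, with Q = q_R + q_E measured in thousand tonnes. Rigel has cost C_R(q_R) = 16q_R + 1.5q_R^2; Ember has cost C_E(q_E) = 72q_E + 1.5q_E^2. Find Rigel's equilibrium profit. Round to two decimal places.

Rigel's profit: π_R = (435 - 3Q)q_R - (16q_R + (3/2)q_R²). Setting ∂π_R/∂q_R = 0: 419 - 9q_R - 3(q_E) = 0.
Ember's first-order condition: 363 - 9q_E - 3(q_R) = 0.
So q_R = (419 - 3q_E)/9 and q_E = (363 - 3q_R)/9.
Solving the pair: q_R = 149/4, q_E = 335/12.
Price P = 435 - 3·(391/6) = 479/2.
Rigel's profit: (479/2)·(149/4) - 16·(149/4) - (3/2)(149/4)² = 6244.0313.

6244.03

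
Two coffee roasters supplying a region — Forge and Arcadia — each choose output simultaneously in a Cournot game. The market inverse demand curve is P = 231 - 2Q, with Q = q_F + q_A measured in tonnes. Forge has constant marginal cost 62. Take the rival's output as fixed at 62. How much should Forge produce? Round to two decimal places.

With the rival's output fixed at 62, Forge's profit is π_F = (231 - 2·62 - 2q_F)q_F - (62q_F) = (107 - 2q_F)q_F - (62q_F).
∂π_F/∂q_F = 45 - 4q_F = 0, so q_F = 45/4.

11.25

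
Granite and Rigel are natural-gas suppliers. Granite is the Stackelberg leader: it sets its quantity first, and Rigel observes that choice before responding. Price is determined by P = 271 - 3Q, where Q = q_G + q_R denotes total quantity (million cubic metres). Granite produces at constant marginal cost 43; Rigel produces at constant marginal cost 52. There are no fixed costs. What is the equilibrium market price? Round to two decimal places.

102.25

Solve by backward induction. Given q_G, the follower Rigel maximises π_R = (271 - 3q_G - 3q_R)q_R - 52q_R.
Setting the follower's marginal profit to zero, 219 - 3q_G - 6q_R = 0, i.e. q_R = (219 - 3q_G)/6.
The leader anticipates this reaction. Substituting into P = 271 - 3Q gives P = 323/2 - (3/2)q_G, so π_G = (323/2 - (3/2)q_G)q_G - 43q_G.
Leader FOC: 237/2 - 3q_G = 0, so q_G = 79/2.
Then q_R = (219 - 3·(79/2))/6 = 67/4.
Total output Q = 225/4, so price P = 271 - 3·(225/4) = 409/4.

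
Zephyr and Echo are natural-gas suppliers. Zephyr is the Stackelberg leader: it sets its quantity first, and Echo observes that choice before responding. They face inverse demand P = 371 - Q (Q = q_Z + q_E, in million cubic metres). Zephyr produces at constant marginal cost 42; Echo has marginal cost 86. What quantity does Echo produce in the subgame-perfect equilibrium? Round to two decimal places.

Solve by backward induction. Given q_Z, the follower Echo maximises π_E = (371 - q_Z - q_E)q_E - 86q_E.
Follower FOC: 285 - q_Z - 2q_E = 0, so q_E(q_Z) = (285 - q_Z)/2.
The leader anticipates this reaction. Substituting into P = 371 - Q gives P = 457/2 - (1/2)q_Z, so π_Z = (457/2 - (1/2)q_Z)q_Z - 42q_Z.
Maximising: ∂π_Z/∂q_Z = 373/2 - q_Z = 0, giving q_Z = 373/2.
Then q_E = (285 - 373/2)/2 = 197/4.

49.25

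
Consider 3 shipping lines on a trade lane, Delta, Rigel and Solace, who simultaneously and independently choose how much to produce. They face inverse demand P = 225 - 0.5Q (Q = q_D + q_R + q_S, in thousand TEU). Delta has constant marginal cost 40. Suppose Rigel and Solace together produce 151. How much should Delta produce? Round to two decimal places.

With rivals' combined output fixed at 151, Delta's profit is π_D = (225 - (1/2)·151 - (1/2)q_D)q_D - (40q_D) = (299/2 - (1/2)q_D)q_D - (40q_D).
∂π_D/∂q_D = 219/2 - q_D = 0, so q_D = 219/2.

109.50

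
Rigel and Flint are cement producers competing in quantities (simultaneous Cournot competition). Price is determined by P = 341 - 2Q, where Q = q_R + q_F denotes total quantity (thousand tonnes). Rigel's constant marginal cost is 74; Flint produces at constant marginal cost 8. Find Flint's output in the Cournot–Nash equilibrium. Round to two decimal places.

66.50

Rigel's profit: π_R = (341 - 2Q)q_R - (74q_R). Setting ∂π_R/∂q_R = 0: 267 - 4q_R - 2(q_F) = 0.
Flint's first-order condition: 333 - 4q_F - 2(q_R) = 0.
Rearranging gives the reaction functions q_R = (267 - 2q_F)/4 and q_F = (333 - 2q_R)/4.
Solving the pair: q_R = 67/2, q_F = 133/2.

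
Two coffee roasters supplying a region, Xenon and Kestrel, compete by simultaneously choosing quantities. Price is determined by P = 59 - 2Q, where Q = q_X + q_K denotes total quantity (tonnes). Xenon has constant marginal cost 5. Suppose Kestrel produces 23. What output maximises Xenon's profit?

With the rival's output fixed at 23, Xenon's profit is π_X = (59 - 2·23 - 2q_X)q_X - (5q_X) = (13 - 2q_X)q_X - (5q_X).
∂π_X/∂q_X = 8 - 4q_X = 0, so q_X = 2.

2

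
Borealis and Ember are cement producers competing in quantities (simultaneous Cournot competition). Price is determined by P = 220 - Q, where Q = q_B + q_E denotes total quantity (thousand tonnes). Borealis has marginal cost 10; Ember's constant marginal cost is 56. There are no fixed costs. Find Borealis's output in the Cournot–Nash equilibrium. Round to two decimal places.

Borealis's profit: π_B = (220 - Q)q_B - (10q_B). Setting ∂π_B/∂q_B = 0: 210 - 2q_B - (q_E) = 0.
Ember's first-order condition: 164 - 2q_E - (q_B) = 0.
So q_B = (210 - q_E)/2 and q_E = (164 - q_B)/2.
Substituting one into the other gives q_B = 256/3 and q_E = 118/3.

85.33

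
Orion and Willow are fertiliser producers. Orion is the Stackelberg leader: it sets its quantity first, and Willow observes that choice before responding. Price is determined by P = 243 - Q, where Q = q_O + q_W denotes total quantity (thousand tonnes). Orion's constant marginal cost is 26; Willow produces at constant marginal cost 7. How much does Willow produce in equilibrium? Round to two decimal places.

The follower Willow best-responds to any q_O: π_W = (243 - Q)q_W - 7q_W.
Follower FOC: 236 - q_O - 2q_W = 0, so q_W(q_O) = (236 - q_O)/2.
Orion substitutes q_W(q_O) into its own profit: π_O = q_O(243 - q_O - (236 - q_O)/2) - 26q_O = (125 - (1/2)q_O)q_O - 26q_O.
Maximising: ∂π_O/∂q_O = 99 - q_O = 0, giving q_O = 99.
Then q_W = (236 - 99)/2 = 137/2.

68.50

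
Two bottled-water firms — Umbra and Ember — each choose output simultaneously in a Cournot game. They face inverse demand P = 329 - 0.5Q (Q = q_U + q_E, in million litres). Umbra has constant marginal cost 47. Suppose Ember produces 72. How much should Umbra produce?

With the rival's output fixed at 72, Umbra's profit is π_U = (329 - (1/2)·72 - (1/2)q_U)q_U - (47q_U) = (293 - (1/2)q_U)q_U - (47q_U).
∂π_U/∂q_U = 246 - q_U = 0, so q_U = 246.

246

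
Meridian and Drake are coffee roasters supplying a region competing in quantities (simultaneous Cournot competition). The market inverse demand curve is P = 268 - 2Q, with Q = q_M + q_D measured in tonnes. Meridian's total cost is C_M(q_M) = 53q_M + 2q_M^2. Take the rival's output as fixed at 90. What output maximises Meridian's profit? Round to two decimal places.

4.38

With the rival's output fixed at 90, Meridian's profit is π_M = (268 - 2·90 - 2q_M)q_M - (53q_M + 2q_M²) = (88 - 2q_M)q_M - (53q_M + 2q_M²).
∂π_M/∂q_M = 35 - 8q_M = 0, so q_M = 35/8.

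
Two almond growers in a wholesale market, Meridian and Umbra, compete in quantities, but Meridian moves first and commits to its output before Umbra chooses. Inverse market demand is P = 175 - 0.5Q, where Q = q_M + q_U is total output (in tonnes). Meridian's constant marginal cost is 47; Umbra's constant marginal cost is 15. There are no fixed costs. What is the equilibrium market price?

Solve by backward induction. Given q_M, the follower Umbra maximises π_U = (175 - (1/2)q_M - (1/2)q_U)q_U - 15q_U.
Follower FOC: 160 - (1/2)q_M - q_U = 0, so q_U(q_M) = (160 - (1/2)q_M).
The leader anticipates this reaction. Substituting into P = 175 - 0.5Q gives P = 95 - (1/4)q_M, so π_M = (95 - (1/4)q_M)q_M - 47q_M.
Maximising: ∂π_M/∂q_M = 48 - (1/2)q_M = 0, giving q_M = 96.
Then q_U = (160 - (1/2)·96) = 112.
Total output Q = 208, so price P = 175 - (1/2)·208 = 71.

71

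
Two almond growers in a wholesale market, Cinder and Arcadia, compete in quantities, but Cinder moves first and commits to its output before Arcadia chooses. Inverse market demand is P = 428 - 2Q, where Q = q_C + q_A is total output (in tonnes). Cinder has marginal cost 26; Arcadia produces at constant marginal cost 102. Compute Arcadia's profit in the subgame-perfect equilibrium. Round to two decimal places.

The follower Arcadia best-responds to any q_C: π_A = (428 - 2Q)q_A - 102q_A.
Follower FOC: 326 - 2q_C - 4q_A = 0, so q_A(q_C) = (326 - 2q_C)/4.
Cinder substitutes q_A(q_C) into its own profit: π_C = q_C(428 - 2q_C - (326 - 2q_C)/2) - 26q_C = (265 - q_C)q_C - 26q_C.
The leader's first-order condition 239 - 2q_C = 0 yields q_C = 239/2.
Then q_A = (326 - 2·(239/2))/4 = 87/4.
Price P = 428 - 2·(565/4) = 291/2.
Arcadia's profit: (291/2 - 102)·(87/4) = 946.1250.

946.13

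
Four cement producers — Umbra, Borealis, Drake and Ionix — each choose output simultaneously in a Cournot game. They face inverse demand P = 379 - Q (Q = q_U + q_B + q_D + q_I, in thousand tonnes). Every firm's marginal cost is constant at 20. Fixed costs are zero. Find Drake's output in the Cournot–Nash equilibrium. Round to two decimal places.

71.80

A representative firm's profit is π_i = q_i(379 - Q) - 20q_i.
Setting ∂π_i/∂q_i = 0 with rivals' quantities fixed: 359 - 2q_i - Σ_{j≠i} q_j = 0.
By symmetry each firm produces the same amount; substituting Σ_{j≠i} q_j = 3q_i yields q_i = 359/5.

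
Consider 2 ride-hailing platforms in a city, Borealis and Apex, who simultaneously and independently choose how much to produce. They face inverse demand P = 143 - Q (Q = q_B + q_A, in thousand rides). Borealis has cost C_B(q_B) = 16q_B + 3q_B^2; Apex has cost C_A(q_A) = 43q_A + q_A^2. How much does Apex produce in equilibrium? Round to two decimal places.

Borealis's profit: π_B = (143 - Q)q_B - (16q_B + 3q_B²). Setting ∂π_B/∂q_B = 0: 127 - 8q_B - (q_A) = 0.
Apex's profit: π_A = (143 - Q)q_A - (43q_A + q_A²). Setting ∂π_A/∂q_A = 0: 100 - 4q_A - (q_B) = 0.
Best responses: q_B = (127 - q_A)/8, q_A = (100 - q_B)/4.
Substituting one into the other gives q_B = 408/31 and q_A = 673/31.

21.71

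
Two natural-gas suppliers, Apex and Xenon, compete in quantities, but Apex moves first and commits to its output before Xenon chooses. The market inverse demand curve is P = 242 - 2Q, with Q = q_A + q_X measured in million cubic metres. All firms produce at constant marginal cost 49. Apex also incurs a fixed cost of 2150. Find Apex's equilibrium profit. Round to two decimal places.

The follower Xenon best-responds to any q_A: π_X = (242 - 2Q)q_X - 49q_X.
∂π_X/∂q_X = 193 - 2q_A - 4q_X = 0 gives the reaction function q_X = (193 - 2q_A)/4.
The leader anticipates this reaction. Substituting into P = 242 - 2Q gives P = 291/2 - q_A, so π_A = (291/2 - q_A)q_A - 49q_A.
Leader FOC: 193/2 - 2q_A = 0, so q_A = 193/4.
Then q_X = (193 - 2·(193/4))/4 = 193/8.
Price P = 242 - 2·(579/8) = 389/4.
Apex's profit: (389/4 - 49)·(193/4) - 2150 = 178.0625.

178.06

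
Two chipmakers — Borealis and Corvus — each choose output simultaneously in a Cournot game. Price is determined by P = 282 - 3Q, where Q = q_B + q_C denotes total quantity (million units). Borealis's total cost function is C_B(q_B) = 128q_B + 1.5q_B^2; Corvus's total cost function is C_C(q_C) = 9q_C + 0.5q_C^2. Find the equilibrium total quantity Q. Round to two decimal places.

Borealis's profit: π_B = (282 - 3Q)q_B - (128q_B + (3/2)q_B²). Setting ∂π_B/∂q_B = 0: 154 - 9q_B - 3(q_C) = 0.
Corvus's first-order condition: 273 - 7q_C - 3(q_B) = 0.
So q_B = (154 - 3q_C)/9 and q_C = (273 - 3q_B)/7.
Substituting one into the other gives q_B = 259/54 and q_C = 665/18.
Total output Q = 259/54 + 665/18 = 1127/27.

41.74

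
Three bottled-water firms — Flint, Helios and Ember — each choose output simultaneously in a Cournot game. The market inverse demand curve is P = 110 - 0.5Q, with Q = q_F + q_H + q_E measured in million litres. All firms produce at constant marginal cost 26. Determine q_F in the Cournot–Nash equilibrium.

A representative firm's profit is π_i = q_i(110 - 0.5Q) - 26q_i.
Setting ∂π_i/∂q_i = 0 with rivals' quantities fixed: 84 - q_i - (1/2)·Σ_{j≠i} q_j = 0.
By symmetry each firm produces the same amount; substituting Σ_{j≠i} q_j = 2q_i yields q_i = 84/2 = 42.

42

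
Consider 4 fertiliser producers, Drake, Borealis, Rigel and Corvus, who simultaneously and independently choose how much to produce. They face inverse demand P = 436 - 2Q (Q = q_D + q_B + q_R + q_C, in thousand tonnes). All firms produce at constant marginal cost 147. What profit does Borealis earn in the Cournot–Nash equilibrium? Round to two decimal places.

1670.42

A representative firm's profit is π_i = q_i(436 - 2Q) - 147q_i.
First-order condition (treating rivals' output as given): 289 - 4q_i - 2·Σ_{j≠i} q_j = 0.
By symmetry each firm produces the same amount; substituting Σ_{j≠i} q_j = 3q_i yields q_i = 289/10.
Price P = 436 - 2·(578/5) = 1024/5.
Borealis's profit: (1024/5 - 147)·(289/10) = 1670.4200.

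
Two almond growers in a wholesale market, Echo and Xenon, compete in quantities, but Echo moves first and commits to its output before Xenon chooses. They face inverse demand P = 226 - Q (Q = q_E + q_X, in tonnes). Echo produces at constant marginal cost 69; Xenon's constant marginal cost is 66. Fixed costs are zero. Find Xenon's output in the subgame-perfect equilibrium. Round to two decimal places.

41.50

Solve by backward induction. Given q_E, the follower Xenon maximises π_X = (226 - q_E - q_X)q_X - 66q_X.
Setting the follower's marginal profit to zero, 160 - q_E - 2q_X = 0, i.e. q_X = (160 - q_E)/2.
The leader anticipates this reaction. Substituting into P = 226 - Q gives P = 146 - (1/2)q_E, so π_E = (146 - (1/2)q_E)q_E - 69q_E.
Maximising: ∂π_E/∂q_E = 77 - q_E = 0, giving q_E = 77.
Then q_X = (160 - 77)/2 = 83/2.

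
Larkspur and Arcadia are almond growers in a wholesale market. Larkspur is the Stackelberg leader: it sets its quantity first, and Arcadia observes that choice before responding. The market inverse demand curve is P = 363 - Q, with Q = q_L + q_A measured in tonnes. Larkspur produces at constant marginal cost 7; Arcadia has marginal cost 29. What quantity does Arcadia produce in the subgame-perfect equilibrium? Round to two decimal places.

Solve by backward induction. Given q_L, the follower Arcadia maximises π_A = (363 - q_L - q_A)q_A - 29q_A.
Follower FOC: 334 - q_L - 2q_A = 0, so q_A(q_L) = (334 - q_L)/2.
The leader anticipates this reaction. Substituting into P = 363 - Q gives P = 196 - (1/2)q_L, so π_L = (196 - (1/2)q_L)q_L - 7q_L.
Leader FOC: 189 - q_L = 0, so q_L = 189.
Then q_A = (334 - 189)/2 = 145/2.

72.50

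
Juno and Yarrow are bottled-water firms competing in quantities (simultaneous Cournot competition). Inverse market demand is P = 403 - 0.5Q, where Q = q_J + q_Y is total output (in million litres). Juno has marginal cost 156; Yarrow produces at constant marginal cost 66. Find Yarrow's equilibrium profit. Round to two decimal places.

Juno's profit: π_J = (403 - 0.5Q)q_J - (156q_J). Setting ∂π_J/∂q_J = 0: 247 - q_J - (1/2)(q_Y) = 0.
Yarrow's first-order condition: 337 - q_Y - (1/2)(q_J) = 0.
So q_J = (247 - (1/2)q_Y) and q_Y = (337 - (1/2)q_J).
Solving the pair: q_J = 314/3, q_Y = 854/3.
Price P = 403 - (1/2)·(1168/3) = 625/3.
Yarrow's profit: (625/3 - 66)·(854/3) = 40517.5556.

40517.56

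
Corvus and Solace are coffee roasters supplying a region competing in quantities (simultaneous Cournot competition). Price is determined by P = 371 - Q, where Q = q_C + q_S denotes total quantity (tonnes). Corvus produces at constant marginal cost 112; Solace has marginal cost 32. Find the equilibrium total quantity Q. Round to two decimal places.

199.33

Corvus's profit: π_C = (371 - Q)q_C - (112q_C). Setting ∂π_C/∂q_C = 0: 259 - 2q_C - (q_S) = 0.
Solace's profit: π_S = (371 - Q)q_S - (32q_S). Setting ∂π_S/∂q_S = 0: 339 - 2q_S - (q_C) = 0.
Rearranging gives the reaction functions q_C = (259 - q_S)/2 and q_S = (339 - q_C)/2.
Substituting one into the other gives q_C = 179/3 and q_S = 419/3.
Total output Q = 179/3 + 419/3 = 598/3.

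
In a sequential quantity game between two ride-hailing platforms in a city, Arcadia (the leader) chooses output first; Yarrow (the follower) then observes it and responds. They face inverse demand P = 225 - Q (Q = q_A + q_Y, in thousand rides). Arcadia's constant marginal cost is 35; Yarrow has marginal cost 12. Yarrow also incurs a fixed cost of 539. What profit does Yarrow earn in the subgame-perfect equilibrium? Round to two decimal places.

The follower Yarrow best-responds to any q_A: π_Y = (225 - Q)q_Y - 12q_Y.
Follower FOC: 213 - q_A - 2q_Y = 0, so q_Y(q_A) = (213 - q_A)/2.
Arcadia substitutes q_Y(q_A) into its own profit: π_A = q_A(225 - q_A - (213 - q_A)/2) - 35q_A = (237/2 - (1/2)q_A)q_A - 35q_A.
The leader's first-order condition 167/2 - q_A = 0 yields q_A = 167/2.
Then q_Y = (213 - 167/2)/2 = 259/4.
Price P = 225 - 593/4 = 307/4.
Yarrow's profit: (307/4 - 12)·(259/4) - 539 = 3653.5625.

3653.56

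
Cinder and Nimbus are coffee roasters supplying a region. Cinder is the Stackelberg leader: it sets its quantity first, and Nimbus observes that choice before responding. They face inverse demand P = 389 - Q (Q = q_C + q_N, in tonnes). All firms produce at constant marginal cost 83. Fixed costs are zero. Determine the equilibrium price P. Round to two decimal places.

159.50

The follower Nimbus best-responds to any q_C: π_N = (389 - Q)q_N - 83q_N.
Setting the follower's marginal profit to zero, 306 - q_C - 2q_N = 0, i.e. q_N = (306 - q_C)/2.
Cinder substitutes q_N(q_C) into its own profit: π_C = q_C(389 - q_C - (306 - q_C)/2) - 83q_C = (236 - (1/2)q_C)q_C - 83q_C.
Maximising: ∂π_C/∂q_C = 153 - q_C = 0, giving q_C = 153.
Then q_N = (306 - 153)/2 = 153/2.
Total output Q = 459/2, so price P = 389 - 459/2 = 319/2.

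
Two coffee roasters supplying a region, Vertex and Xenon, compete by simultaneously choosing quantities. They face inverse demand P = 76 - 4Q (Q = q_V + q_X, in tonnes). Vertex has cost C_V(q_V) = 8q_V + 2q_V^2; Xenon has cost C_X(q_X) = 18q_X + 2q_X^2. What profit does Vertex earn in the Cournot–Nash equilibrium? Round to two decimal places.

124.90

Vertex's profit: π_V = (76 - 4Q)q_V - (8q_V + 2q_V²). Setting ∂π_V/∂q_V = 0: 68 - 12q_V - 4(q_X) = 0.
Xenon's first-order condition: 58 - 12q_X - 4(q_V) = 0.
So q_V = (68 - 4q_X)/12 and q_X = (58 - 4q_V)/12.
Substituting one into the other gives q_V = 73/16 and q_X = 53/16.
Price P = 76 - 4·(63/8) = 89/2.
Vertex's profit: (89/2)·(73/16) - 8·(73/16) - 2(73/16)² = 124.8984.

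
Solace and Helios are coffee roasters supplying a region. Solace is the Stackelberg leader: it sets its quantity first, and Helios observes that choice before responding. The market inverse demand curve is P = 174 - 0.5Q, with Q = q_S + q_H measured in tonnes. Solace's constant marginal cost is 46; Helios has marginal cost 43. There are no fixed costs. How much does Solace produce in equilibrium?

The follower Helios best-responds to any q_S: π_H = (174 - 0.5Q)q_H - 43q_H.
∂π_H/∂q_H = 131 - (1/2)q_S - q_H = 0 gives the reaction function q_H = (131 - (1/2)q_S).
The leader anticipates this reaction. Substituting into P = 174 - 0.5Q gives P = 217/2 - (1/4)q_S, so π_S = (217/2 - (1/4)q_S)q_S - 46q_S.
The leader's first-order condition 125/2 - (1/2)q_S = 0 yields q_S = 125.
Then q_H = (131 - (1/2)·125) = 137/2.

125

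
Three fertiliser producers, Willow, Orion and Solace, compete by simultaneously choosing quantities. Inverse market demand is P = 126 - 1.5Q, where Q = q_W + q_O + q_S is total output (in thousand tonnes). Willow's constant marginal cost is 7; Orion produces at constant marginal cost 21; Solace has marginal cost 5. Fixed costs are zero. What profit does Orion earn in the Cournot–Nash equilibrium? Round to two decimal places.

234.38

Willow's profit: π_W = (126 - 1.5Q)q_W - (7q_W). Setting ∂π_W/∂q_W = 0: 119 - 3q_W - (3/2)(q_O + q_S) = 0.
Orion's profit: π_O = (126 - 1.5Q)q_O - (21q_O). Setting ∂π_O/∂q_O = 0: 105 - 3q_O - (3/2)(q_W + q_S) = 0.
Solace's profit: π_S = (126 - 1.5Q)q_S - (5q_S). Setting ∂π_S/∂q_S = 0: 121 - 3q_S - (3/2)(q_W + q_O) = 0.
Summing all 3 equations gives 345 − 6Q = 0, hence Q = 115/2.
Back-substituting: q_W = (119 − 345/4)/(3/2) = 131/6, q_O = (105 − 345/4)/(3/2) = 25/2, q_S = (121 − 345/4)/(3/2) = 139/6.
Price P = 126 - (3/2)·(115/2) = 159/4.
Orion's profit: (159/4 - 21)·(25/2) = 1875/8.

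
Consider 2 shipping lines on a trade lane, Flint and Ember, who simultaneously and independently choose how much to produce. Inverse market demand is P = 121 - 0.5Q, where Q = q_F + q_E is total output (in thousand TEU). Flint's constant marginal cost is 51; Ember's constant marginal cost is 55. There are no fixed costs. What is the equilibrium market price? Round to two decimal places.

75.67

Flint's profit: π_F = (121 - 0.5Q)q_F - (51q_F). Setting ∂π_F/∂q_F = 0: 70 - q_F - (1/2)(q_E) = 0.
Ember's profit: π_E = (121 - 0.5Q)q_E - (55q_E). Setting ∂π_E/∂q_E = 0: 66 - q_E - (1/2)(q_F) = 0.
So q_F = (70 - (1/2)q_E) and q_E = (66 - (1/2)q_F).
Solving the pair: q_F = 148/3, q_E = 124/3.
Total output Q = 272/3, so price P = 121 - (1/2)·(272/3) = 227/3.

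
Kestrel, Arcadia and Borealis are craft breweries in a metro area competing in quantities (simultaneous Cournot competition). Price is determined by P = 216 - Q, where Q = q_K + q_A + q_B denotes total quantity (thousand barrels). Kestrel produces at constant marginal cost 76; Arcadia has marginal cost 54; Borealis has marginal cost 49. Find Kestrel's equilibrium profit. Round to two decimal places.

517.56

Kestrel's profit: π_K = (216 - Q)q_K - (76q_K). Setting ∂π_K/∂q_K = 0: 140 - 2q_K - (q_A + q_B) = 0.
Arcadia's profit: π_A = (216 - Q)q_A - (54q_A). Setting ∂π_A/∂q_A = 0: 162 - 2q_A - (q_K + q_B) = 0.
Borealis's profit: π_B = (216 - Q)q_B - (49q_B). Setting ∂π_B/∂q_B = 0: 167 - 2q_B - (q_K + q_A) = 0.
Adding the 3 conditions: 469 − 2Q − 2Q = 0, i.e. Q = 469/4.
Back-substituting: q_K = (140 − 469/4) = 91/4, q_A = (162 − 469/4) = 179/4, q_B = (167 − 469/4) = 199/4.
Price P = 216 - 469/4 = 395/4.
Kestrel's profit: (395/4 - 76)·(91/4) = 517.5625.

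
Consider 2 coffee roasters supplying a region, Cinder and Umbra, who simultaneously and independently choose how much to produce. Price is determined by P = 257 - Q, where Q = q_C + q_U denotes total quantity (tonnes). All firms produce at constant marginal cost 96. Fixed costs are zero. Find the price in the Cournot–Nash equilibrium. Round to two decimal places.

149.67

A representative firm's profit is π_i = q_i(257 - Q) - 96q_i.
First-order condition (treating rivals' output as given): 161 - 2q_i - q_j = 0.
With identical firms every q_j equals q_i, so q_j = q_i and 161 = 3q_i, giving q_i = 161/3.
Total output Q = 322/3, so price P = 257 - 322/3 = 449/3.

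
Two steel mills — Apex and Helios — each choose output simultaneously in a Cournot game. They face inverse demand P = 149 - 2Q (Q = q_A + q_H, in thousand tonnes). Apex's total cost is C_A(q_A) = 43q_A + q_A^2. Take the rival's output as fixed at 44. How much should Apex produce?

3

With the rival's output fixed at 44, Apex's profit is π_A = (149 - 2·44 - 2q_A)q_A - (43q_A + q_A²) = (61 - 2q_A)q_A - (43q_A + q_A²).
∂π_A/∂q_A = 18 - 6q_A = 0, so q_A = 3.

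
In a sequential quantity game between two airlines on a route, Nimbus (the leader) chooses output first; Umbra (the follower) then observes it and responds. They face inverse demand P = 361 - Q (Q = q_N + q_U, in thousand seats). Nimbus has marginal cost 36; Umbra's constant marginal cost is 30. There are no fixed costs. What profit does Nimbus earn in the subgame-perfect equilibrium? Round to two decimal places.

The follower Umbra best-responds to any q_N: π_U = (361 - Q)q_U - 30q_U.
Follower FOC: 331 - q_N - 2q_U = 0, so q_U(q_N) = (331 - q_N)/2.
The leader anticipates this reaction. Substituting into P = 361 - Q gives P = 391/2 - (1/2)q_N, so π_N = (391/2 - (1/2)q_N)q_N - 36q_N.
Leader FOC: 319/2 - q_N = 0, so q_N = 319/2.
Then q_U = (331 - 319/2)/2 = 343/4.
Price P = 361 - 981/4 = 463/4.
Nimbus's profit: (463/4 - 36)·(319/2) = 12720.1250.

12720.13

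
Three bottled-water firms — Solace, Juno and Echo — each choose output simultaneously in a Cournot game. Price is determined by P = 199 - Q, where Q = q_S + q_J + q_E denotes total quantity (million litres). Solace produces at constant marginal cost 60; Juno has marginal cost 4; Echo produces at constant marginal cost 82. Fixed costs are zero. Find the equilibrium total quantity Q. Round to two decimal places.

112.75

Solace's profit: π_S = (199 - Q)q_S - (60q_S). Setting ∂π_S/∂q_S = 0: 139 - 2q_S - (q_J + q_E) = 0.
Juno's first-order condition: 195 - 2q_J - (q_S + q_E) = 0.
Echo's first-order condition: 117 - 2q_E - (q_S + q_J) = 0.
Adding the 3 first-order conditions: 451 − 4Q = 0, so Q = 451/4.
Back-substituting: q_S = (139 − 451/4) = 105/4, q_J = (195 − 451/4) = 329/4, q_E = (117 − 451/4) = 17/4.
Total output Q = 105/4 + 329/4 + 17/4 = 451/4.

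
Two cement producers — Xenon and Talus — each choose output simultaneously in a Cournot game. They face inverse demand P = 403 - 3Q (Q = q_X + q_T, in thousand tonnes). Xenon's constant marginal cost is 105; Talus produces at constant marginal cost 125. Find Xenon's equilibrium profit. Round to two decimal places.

Xenon's profit: π_X = (403 - 3Q)q_X - (105q_X). Setting ∂π_X/∂q_X = 0: 298 - 6q_X - 3(q_T) = 0.
Talus's first-order condition: 278 - 6q_T - 3(q_X) = 0.
Rearranging gives the reaction functions q_X = (298 - 3q_T)/6 and q_T = (278 - 3q_X)/6.
Solving the pair: q_X = 106/3, q_T = 86/3.
Price P = 403 - 3·64 = 211.
Xenon's profit: (211 - 105)·(106/3) = 3745.3333.

3745.33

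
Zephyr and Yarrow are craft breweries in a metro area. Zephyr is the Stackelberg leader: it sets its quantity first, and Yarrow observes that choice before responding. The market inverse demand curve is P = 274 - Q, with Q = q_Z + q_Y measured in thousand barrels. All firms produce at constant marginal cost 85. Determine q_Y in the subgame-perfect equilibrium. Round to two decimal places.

The follower Yarrow best-responds to any q_Z: π_Y = (274 - Q)q_Y - 85q_Y.
Follower FOC: 189 - q_Z - 2q_Y = 0, so q_Y(q_Z) = (189 - q_Z)/2.
Zephyr substitutes q_Y(q_Z) into its own profit: π_Z = q_Z(274 - q_Z - (189 - q_Z)/2) - 85q_Z = (359/2 - (1/2)q_Z)q_Z - 85q_Z.
The leader's first-order condition 189/2 - q_Z = 0 yields q_Z = 189/2.
Then q_Y = (189 - 189/2)/2 = 189/4.

47.25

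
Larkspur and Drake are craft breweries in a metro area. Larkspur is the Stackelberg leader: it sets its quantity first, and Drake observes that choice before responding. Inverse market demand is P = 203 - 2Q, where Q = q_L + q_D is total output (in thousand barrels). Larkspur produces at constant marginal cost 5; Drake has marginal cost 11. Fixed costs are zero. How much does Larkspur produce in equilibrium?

51

The follower Drake best-responds to any q_L: π_D = (203 - 2Q)q_D - 11q_D.
∂π_D/∂q_D = 192 - 2q_L - 4q_D = 0 gives the reaction function q_D = (192 - 2q_L)/4.
Larkspur substitutes q_D(q_L) into its own profit: π_L = q_L(203 - 2q_L - (192 - 2q_L)/2) - 5q_L = (107 - q_L)q_L - 5q_L.
Maximising: ∂π_L/∂q_L = 102 - 2q_L = 0, giving q_L = 51.
Then q_D = (192 - 2·51)/4 = 45/2.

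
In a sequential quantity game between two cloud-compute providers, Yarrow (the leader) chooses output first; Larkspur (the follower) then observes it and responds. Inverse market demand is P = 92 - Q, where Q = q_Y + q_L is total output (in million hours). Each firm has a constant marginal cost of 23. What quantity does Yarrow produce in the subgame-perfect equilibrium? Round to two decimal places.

The follower Larkspur best-responds to any q_Y: π_L = (92 - Q)q_L - 23q_L.
Setting the follower's marginal profit to zero, 69 - q_Y - 2q_L = 0, i.e. q_L = (69 - q_Y)/2.
Yarrow substitutes q_L(q_Y) into its own profit: π_Y = q_Y(92 - q_Y - (69 - q_Y)/2) - 23q_Y = (115/2 - (1/2)q_Y)q_Y - 23q_Y.
Leader FOC: 69/2 - q_Y = 0, so q_Y = 69/2.
Then q_L = (69 - 69/2)/2 = 69/4.

34.50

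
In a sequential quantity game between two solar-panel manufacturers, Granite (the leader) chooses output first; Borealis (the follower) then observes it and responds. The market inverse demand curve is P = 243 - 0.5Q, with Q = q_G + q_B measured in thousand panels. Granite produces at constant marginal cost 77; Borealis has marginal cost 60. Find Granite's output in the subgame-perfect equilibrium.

149

The follower Borealis best-responds to any q_G: π_B = (243 - 0.5Q)q_B - 60q_B.
Follower FOC: 183 - (1/2)q_G - q_B = 0, so q_B(q_G) = (183 - (1/2)q_G).
The leader anticipates this reaction. Substituting into P = 243 - 0.5Q gives P = 303/2 - (1/4)q_G, so π_G = (303/2 - (1/4)q_G)q_G - 77q_G.
Maximising: ∂π_G/∂q_G = 149/2 - (1/2)q_G = 0, giving q_G = 149.
Then q_B = (183 - (1/2)·149) = 217/2.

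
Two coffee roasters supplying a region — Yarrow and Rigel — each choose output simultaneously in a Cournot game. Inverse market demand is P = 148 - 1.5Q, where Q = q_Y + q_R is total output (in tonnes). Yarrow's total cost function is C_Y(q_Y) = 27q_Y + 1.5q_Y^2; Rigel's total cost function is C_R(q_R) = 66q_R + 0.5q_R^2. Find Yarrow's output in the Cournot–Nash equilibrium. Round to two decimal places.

Yarrow's profit: π_Y = (148 - 1.5Q)q_Y - (27q_Y + (3/2)q_Y²). Setting ∂π_Y/∂q_Y = 0: 121 - 6q_Y - (3/2)(q_R) = 0.
Rigel's first-order condition: 82 - 4q_R - (3/2)(q_Y) = 0.
Best responses: q_Y = (121 - (3/2)q_R)/6, q_R = (82 - (3/2)q_Y)/4.
Substituting one into the other gives q_Y = 1444/87 and q_R = 414/29.

16.60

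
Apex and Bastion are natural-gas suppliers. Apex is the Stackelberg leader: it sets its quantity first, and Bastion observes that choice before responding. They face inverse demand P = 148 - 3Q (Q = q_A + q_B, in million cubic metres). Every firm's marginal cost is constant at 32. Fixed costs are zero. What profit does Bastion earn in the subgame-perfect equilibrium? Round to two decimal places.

280.33

Solve by backward induction. Given q_A, the follower Bastion maximises π_B = (148 - 3q_A - 3q_B)q_B - 32q_B.
Follower FOC: 116 - 3q_A - 6q_B = 0, so q_B(q_A) = (116 - 3q_A)/6.
Apex substitutes q_B(q_A) into its own profit: π_A = q_A(148 - 3q_A - (116 - 3q_A)/2) - 32q_A = (90 - (3/2)q_A)q_A - 32q_A.
Leader FOC: 58 - 3q_A = 0, so q_A = 58/3.
Then q_B = (116 - 3·(58/3))/6 = 29/3.
Price P = 148 - 3·29 = 61.
Bastion's profit: (61 - 32)·(29/3) = 841/3.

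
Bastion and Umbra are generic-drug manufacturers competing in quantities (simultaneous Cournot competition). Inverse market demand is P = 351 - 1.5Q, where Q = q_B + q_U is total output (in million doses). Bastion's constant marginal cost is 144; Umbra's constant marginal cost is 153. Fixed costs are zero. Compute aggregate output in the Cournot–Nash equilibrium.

90

Bastion's profit: π_B = (351 - 1.5Q)q_B - (144q_B). Setting ∂π_B/∂q_B = 0: 207 - 3q_B - (3/2)(q_U) = 0.
Umbra's profit: π_U = (351 - 1.5Q)q_U - (153q_U). Setting ∂π_U/∂q_U = 0: 198 - 3q_U - (3/2)(q_B) = 0.
Best responses: q_B = (207 - (3/2)q_U)/3, q_U = (198 - (3/2)q_B)/3.
Solving the pair: q_B = 48, q_U = 42.
Total output Q = 48 + 42 = 90.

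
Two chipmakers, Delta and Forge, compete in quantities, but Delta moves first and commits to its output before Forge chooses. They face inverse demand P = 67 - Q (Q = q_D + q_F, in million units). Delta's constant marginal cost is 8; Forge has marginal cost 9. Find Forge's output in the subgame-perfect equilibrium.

The follower Forge best-responds to any q_D: π_F = (67 - Q)q_F - 9q_F.
Setting the follower's marginal profit to zero, 58 - q_D - 2q_F = 0, i.e. q_F = (58 - q_D)/2.
The leader anticipates this reaction. Substituting into P = 67 - Q gives P = 38 - (1/2)q_D, so π_D = (38 - (1/2)q_D)q_D - 8q_D.
The leader's first-order condition 30 - q_D = 0 yields q_D = 30.
Then q_F = (58 - 30)/2 = 14.

14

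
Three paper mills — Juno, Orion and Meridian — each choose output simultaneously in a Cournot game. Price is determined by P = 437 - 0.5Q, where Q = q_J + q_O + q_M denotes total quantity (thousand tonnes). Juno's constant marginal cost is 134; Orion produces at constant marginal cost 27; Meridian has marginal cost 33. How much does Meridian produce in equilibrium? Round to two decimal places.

249.50

Juno's profit: π_J = (437 - 0.5Q)q_J - (134q_J). Setting ∂π_J/∂q_J = 0: 303 - q_J - (1/2)(q_O + q_M) = 0.
Orion's first-order condition: 410 - q_O - (1/2)(q_J + q_M) = 0.
Meridian's profit: π_M = (437 - 0.5Q)q_M - (33q_M). Setting ∂π_M/∂q_M = 0: 404 - q_M - (1/2)(q_J + q_O) = 0.
Adding the 3 conditions: 1117 − Q − Q = 0, i.e. Q = 1117/2.
Back-substituting: q_J = (303 − 1117/4)/(1/2) = 95/2, q_O = (410 − 1117/4)/(1/2) = 523/2, q_M = (404 − 1117/4)/(1/2) = 499/2.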